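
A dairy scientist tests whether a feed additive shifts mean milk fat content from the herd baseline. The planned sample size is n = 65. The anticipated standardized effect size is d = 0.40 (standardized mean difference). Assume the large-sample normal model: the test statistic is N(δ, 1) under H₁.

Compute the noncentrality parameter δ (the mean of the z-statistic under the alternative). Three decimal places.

δ = d·√n = 0.40 × √65 = 3.2249

δ ≈ 3.225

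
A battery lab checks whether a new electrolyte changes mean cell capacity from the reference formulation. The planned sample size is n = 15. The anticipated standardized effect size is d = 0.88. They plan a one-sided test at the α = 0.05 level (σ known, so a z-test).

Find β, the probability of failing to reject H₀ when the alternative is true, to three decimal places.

Noncentrality parameter: δ = d·√n = 0.88 × √15 = 3.4082
Critical value for a one-sided test at α = 0.05: z_α = 1.645.
Power = Φ(δ − 1.645) = Φ(1.763) = 0.9611.
Type II error: β = 1 − power = 1 − 0.9611 = 0.0389.

β ≈ 0.039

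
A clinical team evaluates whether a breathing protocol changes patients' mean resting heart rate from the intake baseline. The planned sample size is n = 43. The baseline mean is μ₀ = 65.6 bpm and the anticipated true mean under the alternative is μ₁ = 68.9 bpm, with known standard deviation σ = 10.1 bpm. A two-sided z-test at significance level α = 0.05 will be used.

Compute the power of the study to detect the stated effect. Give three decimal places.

Standardized effect: d = |μ₁ − μ₀| / σ = |68.9 − 65.6| / 10.1 = 0.3267
Noncentrality parameter: δ = d·√n = 0.3267 × √43 = 2.1425
Critical value for a two-sided test at α = 0.05: z_{α/2} = 1.960.
Power = Φ(δ − 1.960) + Φ(−δ − 1.960) = Φ(0.183) + Φ(-4.102) = 0.5724 + 0.0000 = 0.5725.

Power ≈ 0.572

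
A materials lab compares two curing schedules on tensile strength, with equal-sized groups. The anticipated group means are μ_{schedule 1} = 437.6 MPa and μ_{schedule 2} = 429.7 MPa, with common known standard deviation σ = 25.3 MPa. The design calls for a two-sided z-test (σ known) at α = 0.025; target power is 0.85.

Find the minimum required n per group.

n = 221 per group

Standardized effect: d = |μ_{schedule 1} − μ_{schedule 2}| / σ = |437.6 − 429.7| / 25.3 = 0.3123
Set Φ(δ − 2.241) = 0.85; then δ − 2.241 = Φ⁻¹(0.85) = 1.036, giving δ = 3.278.
(The Φ(−δ − z_{α/2}) term is vanishingly small for δ > 0 and is dropped in the standard sample-size formula.)
δ = d·√(n/2) ⇒ n = 2(δ/d)² = 2 × (3.278 / 0.3123)² = 220.39.
Round up to the next whole unit.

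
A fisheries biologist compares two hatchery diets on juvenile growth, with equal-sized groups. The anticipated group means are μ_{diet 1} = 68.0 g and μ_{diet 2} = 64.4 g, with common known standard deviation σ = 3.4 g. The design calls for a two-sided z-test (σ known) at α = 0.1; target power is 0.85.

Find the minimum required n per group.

Standardized effect: d = |μ_{diet 1} − μ_{diet 2}| / σ = |68.0 − 64.4| / 3.4 = 1.0588
For power 0.85 need Φ(δ − z_{0.05}) = 0.85, so δ = z_{0.05} + z_{0.15} = 1.645 + 1.036 = 2.681.
(Ignoring the negligible lower-tail rejection probability gives the usual closed-form inversion.)
δ = d·√(n/2) ⇒ n = 2(δ/d)² = 2 × (2.681 / 1.0588)² = 12.83.
Rounding up, n = 13 per group.

n = 13 per group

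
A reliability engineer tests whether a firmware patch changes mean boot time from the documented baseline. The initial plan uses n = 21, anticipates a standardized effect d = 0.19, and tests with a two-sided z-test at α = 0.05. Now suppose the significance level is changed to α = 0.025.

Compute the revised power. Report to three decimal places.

Power ≈ 0.086

δ = d·√n = 0.19 × √21 = 0.8707 (unchanged). New critical value: z_{0.0125} = 2.241.
Revised power = Φ(δ − 2.241) + Φ(−δ − 2.241) = Φ(-1.371) + Φ(-3.112) = 0.0852 + 0.0009 = 0.0862.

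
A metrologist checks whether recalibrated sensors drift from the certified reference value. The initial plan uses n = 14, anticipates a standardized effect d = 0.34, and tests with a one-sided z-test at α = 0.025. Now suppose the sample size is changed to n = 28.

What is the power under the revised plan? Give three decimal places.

With n = 28: δ = d·√n = 0.34 × √28 = 1.7991. Critical value z_{0.025} = 1.960.
Revised power = Φ(δ − 1.960) = Φ(-0.161) = 0.4361.

Power ≈ 0.436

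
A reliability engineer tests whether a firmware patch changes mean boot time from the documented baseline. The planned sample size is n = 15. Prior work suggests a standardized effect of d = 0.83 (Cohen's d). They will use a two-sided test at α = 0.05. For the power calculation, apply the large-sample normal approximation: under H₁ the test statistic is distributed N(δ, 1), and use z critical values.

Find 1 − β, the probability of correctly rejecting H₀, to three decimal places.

Noncentrality parameter: δ = d·√n = 0.83 × √15 = 3.2146
Two-sided α = 0.05 → critical value z_{0.025} = 1.960.
Power = Φ(δ − 1.960) + Φ(−δ − 1.960) = Φ(1.255) + Φ(-5.175) = 0.8952 + 0.0000 = 0.8952.

Power ≈ 0.895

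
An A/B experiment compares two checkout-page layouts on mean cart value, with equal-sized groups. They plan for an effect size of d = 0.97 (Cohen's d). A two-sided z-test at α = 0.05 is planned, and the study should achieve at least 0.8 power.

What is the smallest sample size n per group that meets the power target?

Set Φ(δ − 1.960) = 0.8; then δ − 1.960 = Φ⁻¹(0.8) = 0.842, giving δ = 2.802.
(Ignoring the negligible lower-tail rejection probability gives the usual closed-form inversion.)
δ = d·√(n/2) ⇒ n = 2(δ/d)² = 2 × (2.802 / 0.97)² = 16.68.
Round up to the next whole unit.

n = 17 per group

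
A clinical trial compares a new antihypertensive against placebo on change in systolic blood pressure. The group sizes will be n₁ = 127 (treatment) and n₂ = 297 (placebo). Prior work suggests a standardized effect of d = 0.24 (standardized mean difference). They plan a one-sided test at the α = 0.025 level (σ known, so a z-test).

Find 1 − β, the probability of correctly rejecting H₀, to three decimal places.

Power ≈ 0.619

Noncentrality parameter: δ = d / √(1/n₁ + 1/n₂) = 0.24 / √(1/127 + 1/297) = 2.2636
Critical value for a one-sided test at α = 0.025: z_α = 1.960.
Power = P(Z > 1.960 − δ) = Φ(0.304) = 0.6193.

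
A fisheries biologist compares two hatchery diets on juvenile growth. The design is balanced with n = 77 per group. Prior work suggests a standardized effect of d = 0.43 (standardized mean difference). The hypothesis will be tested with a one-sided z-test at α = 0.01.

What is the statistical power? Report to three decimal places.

Noncentrality parameter: δ = d·√(n/2) = 0.43 × √(77/2) = 2.6681
One-sided α = 0.01 → critical value z_{0.01} = 2.326.
Power = Φ(δ − 2.326) = Φ(0.342) = 0.6337.

Power ≈ 0.634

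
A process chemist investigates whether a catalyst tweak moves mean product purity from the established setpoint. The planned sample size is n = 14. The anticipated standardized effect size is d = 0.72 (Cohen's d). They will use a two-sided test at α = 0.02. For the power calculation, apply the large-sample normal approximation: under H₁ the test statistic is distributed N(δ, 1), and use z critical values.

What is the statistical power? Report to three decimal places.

Power ≈ 0.643

Noncentrality parameter: δ = d·√n = 0.72 × √14 = 2.6940
Two-sided α = 0.02 → critical value z_{0.01} = 2.326.
Power = Φ(δ − 2.326) + Φ(−δ − 2.326) = Φ(0.368) + Φ(-5.020) = 0.6434 + 0.0000 = 0.6434.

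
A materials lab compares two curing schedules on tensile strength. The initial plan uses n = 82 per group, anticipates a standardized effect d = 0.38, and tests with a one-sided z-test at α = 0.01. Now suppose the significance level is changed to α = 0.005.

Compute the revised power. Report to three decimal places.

Power ≈ 0.443

δ = d·√(n/2) = 0.38 × √(82/2) = 2.4332 (unchanged). New critical value: z_{0.005} = 2.576.
Revised power = P(Z > 2.576 − δ) = Φ(-0.143) = 0.4433.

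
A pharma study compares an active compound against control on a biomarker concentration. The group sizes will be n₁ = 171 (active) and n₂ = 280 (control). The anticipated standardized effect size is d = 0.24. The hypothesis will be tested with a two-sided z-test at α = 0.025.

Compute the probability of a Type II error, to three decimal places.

β ≈ 0.408

Noncentrality parameter: δ = d / √(1/n₁ + 1/n₂) = 0.24 / √(1/171 + 1/280) = 2.4729
Two-sided α = 0.025 → critical value z_{0.0125} = 2.241.
Power = Φ(δ − 2.241) + Φ(−δ − 2.241) = Φ(0.231) + Φ(-4.714) = 0.5915 + 0.0000 = 0.5915.
Type II error: β = 1 − power = 1 − 0.5915 = 0.4085.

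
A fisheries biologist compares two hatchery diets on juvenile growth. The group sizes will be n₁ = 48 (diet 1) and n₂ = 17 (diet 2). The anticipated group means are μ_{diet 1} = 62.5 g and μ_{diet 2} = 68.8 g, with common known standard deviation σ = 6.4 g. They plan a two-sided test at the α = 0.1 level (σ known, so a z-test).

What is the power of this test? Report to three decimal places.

Power ≈ 0.967

Standardized effect: d = |μ_{diet 1} − μ_{diet 2}| / σ = |62.5 − 68.8| / 6.4 = 0.9844
Noncentrality parameter: δ = d / √(1/n₁ + 1/n₂) = 0.9844 / √(1/48 + 1/17) = 3.4878
Critical value for a two-sided test at α = 0.1: z_{α/2} = 1.645.
Power = Φ(δ − 1.645) + Φ(−δ − 1.645) = Φ(1.843) + Φ(-5.133) = 0.9673 + 0.0000 = 0.9673.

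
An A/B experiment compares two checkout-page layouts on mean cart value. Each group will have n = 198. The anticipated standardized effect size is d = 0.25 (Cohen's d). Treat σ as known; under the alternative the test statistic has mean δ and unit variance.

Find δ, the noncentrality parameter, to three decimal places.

δ = d·√(n/2) = 0.25 × √(198/2) = 2.4875

δ ≈ 2.487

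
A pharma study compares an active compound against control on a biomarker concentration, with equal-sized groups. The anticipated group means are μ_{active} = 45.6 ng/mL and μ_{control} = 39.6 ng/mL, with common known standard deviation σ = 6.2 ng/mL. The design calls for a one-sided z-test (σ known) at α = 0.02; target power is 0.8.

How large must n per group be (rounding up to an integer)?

Standardized effect: d = |μ_{active} − μ_{control}| / σ = |45.6 − 39.6| / 6.2 = 0.9677
Set Φ(δ − 2.054) = 0.8; then δ − 2.054 = Φ⁻¹(0.8) = 0.842, giving δ = 2.895.
δ = d·√(n/2) ⇒ n = 2(δ/d)² = 2 × (2.895 / 0.9677)² = 17.90.
Round up to the next whole unit.

n = 18 per group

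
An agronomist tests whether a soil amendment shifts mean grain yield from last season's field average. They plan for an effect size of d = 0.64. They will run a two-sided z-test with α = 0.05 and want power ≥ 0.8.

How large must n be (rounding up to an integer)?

n = 20

For power 0.8 need Φ(δ − z_{0.025}) = 0.8, so δ = z_{0.025} + z_{0.20} = 1.960 + 0.842 = 2.802.
(Ignoring the negligible lower-tail rejection probability gives the usual closed-form inversion.)
δ = d·√n ⇒ n = (δ/d)² = (2.802 / 0.64)² = 19.16.
Round up to the next whole unit.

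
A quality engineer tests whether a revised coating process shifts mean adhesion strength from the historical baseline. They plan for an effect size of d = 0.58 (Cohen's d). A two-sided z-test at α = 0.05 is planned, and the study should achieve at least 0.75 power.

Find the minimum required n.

Set Φ(δ − 1.960) = 0.75; then δ − 1.960 = Φ⁻¹(0.75) = 0.674, giving δ = 2.634.
(For δ > 0 the lower-tail rejection region contributes negligibly to power, so the one-term inversion is standard.)
δ = d·√n ⇒ n = (δ/d)² = (2.634 / 0.58)² = 20.63.
Round up to the next whole unit.

n = 21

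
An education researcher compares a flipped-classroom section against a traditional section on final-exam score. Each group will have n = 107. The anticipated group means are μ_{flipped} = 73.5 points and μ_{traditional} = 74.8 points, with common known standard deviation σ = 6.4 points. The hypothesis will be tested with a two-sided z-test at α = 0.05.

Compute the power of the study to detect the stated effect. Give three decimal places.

Power ≈ 0.318

Standardized effect: d = |μ_{flipped} − μ_{traditional}| / σ = |73.5 − 74.8| / 6.4 = 0.2031
Noncentrality parameter: δ = d·√(n/2) = 0.2031 × √(107/2) = 1.4857
Two-sided α = 0.05 → critical value z_{0.025} = 1.960.
Power = Φ(δ − 1.960) + Φ(−δ − 1.960) = Φ(-0.474) + Φ(-3.446) = 0.3177 + 0.0003 = 0.3180.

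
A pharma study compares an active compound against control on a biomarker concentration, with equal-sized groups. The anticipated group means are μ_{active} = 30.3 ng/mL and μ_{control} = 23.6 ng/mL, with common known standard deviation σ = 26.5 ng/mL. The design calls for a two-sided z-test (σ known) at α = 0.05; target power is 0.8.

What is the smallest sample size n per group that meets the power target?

n = 246 per group

Standardized effect: d = |μ_{active} − μ_{control}| / σ = |30.3 − 23.6| / 26.5 = 0.2528
Set Φ(δ − 1.960) = 0.8; then δ − 1.960 = Φ⁻¹(0.8) = 0.842, giving δ = 2.802.
(The Φ(−δ − z_{α/2}) term is vanishingly small for δ > 0 and is dropped in the standard sample-size formula.)
δ = d·√(n/2) ⇒ n = 2(δ/d)² = 2 × (2.802 / 0.2528)² = 245.57.
Round up to the next whole unit.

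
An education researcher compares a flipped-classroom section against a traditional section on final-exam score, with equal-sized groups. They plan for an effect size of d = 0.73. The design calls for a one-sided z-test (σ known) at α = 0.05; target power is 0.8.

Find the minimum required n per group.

n = 24 per group

For power 0.8 need Φ(δ − z_{0.05}) = 0.8, so δ = z_{0.05} + z_{0.20} = 1.645 + 0.842 = 2.486.
δ = d·√(n/2) ⇒ n = 2(δ/d)² = 2 × (2.486 / 0.73)² = 23.20.
Round up to the next whole unit.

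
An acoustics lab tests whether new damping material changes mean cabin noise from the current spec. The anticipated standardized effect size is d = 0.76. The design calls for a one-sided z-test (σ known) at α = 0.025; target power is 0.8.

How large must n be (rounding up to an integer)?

n = 14

Set Φ(δ − 1.960) = 0.8; then δ − 1.960 = Φ⁻¹(0.8) = 0.842, giving δ = 2.802.
δ = d·√n ⇒ n = (δ/d)² = (2.802 / 0.76)² = 13.59.
Rounding up, n = 14.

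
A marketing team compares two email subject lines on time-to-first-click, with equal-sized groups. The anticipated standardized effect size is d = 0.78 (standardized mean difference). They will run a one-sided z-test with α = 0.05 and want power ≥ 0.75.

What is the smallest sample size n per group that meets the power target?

n = 18 per group

Set Φ(δ − 1.645) = 0.75; then δ − 1.645 = Φ⁻¹(0.75) = 0.674, giving δ = 2.319.
δ = d·√(n/2) ⇒ n = 2(δ/d)² = 2 × (2.319 / 0.78)² = 17.68.
Rounding up, n = 18 per group.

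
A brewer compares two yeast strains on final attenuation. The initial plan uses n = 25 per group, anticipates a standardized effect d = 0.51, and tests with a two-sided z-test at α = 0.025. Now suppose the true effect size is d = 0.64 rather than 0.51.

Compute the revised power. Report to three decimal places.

With d = 0.64: δ = d·√(n/2) = 0.64 × √(25/2) = 2.2627. Critical value z_{0.0125} = 2.241.
Revised power = Φ(δ − 2.241) + Φ(−δ − 2.241) = Φ(0.021) + Φ(-4.504) = 0.5085 + 0.0000 = 0.5085.

Power ≈ 0.509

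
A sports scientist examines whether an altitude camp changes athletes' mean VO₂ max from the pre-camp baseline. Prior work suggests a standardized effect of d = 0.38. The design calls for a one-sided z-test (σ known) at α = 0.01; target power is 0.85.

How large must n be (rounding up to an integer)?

For power 0.85 need Φ(δ − z_{0.01}) = 0.85, so δ = z_{0.01} + z_{0.15} = 2.326 + 1.036 = 3.363.
δ = d·√n ⇒ n = (δ/d)² = (3.363 / 0.38)² = 78.31.
Rounding up, n = 79.

n = 79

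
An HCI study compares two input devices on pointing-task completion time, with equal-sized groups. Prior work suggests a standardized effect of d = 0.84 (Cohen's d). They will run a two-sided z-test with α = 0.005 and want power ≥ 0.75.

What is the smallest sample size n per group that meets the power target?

For power 0.75 need Φ(δ − z_{0.0025}) = 0.75, so δ = z_{0.0025} + z_{0.25} = 2.807 + 0.674 = 3.482.
(For δ > 0 the lower-tail rejection region contributes negligibly to power, so the one-term inversion is standard.)
δ = d·√(n/2) ⇒ n = 2(δ/d)² = 2 × (3.482 / 0.84)² = 34.36.
Round up to the next whole unit.

n = 35 per group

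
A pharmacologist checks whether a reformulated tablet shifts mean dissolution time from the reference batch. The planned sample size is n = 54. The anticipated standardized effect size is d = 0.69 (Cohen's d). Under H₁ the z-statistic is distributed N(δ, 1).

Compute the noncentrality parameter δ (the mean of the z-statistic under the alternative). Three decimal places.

δ ≈ 5.070

The noncentrality parameter scales effect size by the design's sample-size factor: δ = d·√n = 0.69 × √54 = 5.0704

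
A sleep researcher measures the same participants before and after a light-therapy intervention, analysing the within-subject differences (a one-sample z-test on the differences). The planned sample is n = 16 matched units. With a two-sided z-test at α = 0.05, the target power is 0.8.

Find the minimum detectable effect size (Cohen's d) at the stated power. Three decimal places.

Need Φ(δ − 1.960) = 0.8, so δ = 1.960 + 0.842 = 2.802.
(The second rejection-region term Φ(−δ − z_{α/2}) is negligible and dropped.)
δ = d·√n ⇒ d = δ/√n = 2.802/√16 = 0.7004.

d ≈ 0.700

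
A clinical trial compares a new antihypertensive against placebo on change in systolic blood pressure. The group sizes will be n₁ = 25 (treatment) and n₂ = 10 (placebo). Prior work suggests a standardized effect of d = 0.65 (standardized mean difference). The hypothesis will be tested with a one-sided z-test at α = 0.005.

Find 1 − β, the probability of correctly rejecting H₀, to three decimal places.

Noncentrality parameter: δ = d / √(1/n₁ + 1/n₂) = 0.65 / √(1/25 + 1/10) = 1.7372
One-sided α = 0.005 → critical value z_{0.005} = 2.576.
Power = P(Z > 2.576 − δ) = Φ(-0.839) = 0.2008.

Power ≈ 0.201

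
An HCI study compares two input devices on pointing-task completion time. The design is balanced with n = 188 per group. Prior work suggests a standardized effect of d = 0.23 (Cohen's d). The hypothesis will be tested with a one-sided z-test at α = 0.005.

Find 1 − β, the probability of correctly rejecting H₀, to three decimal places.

Power ≈ 0.365

Noncentrality parameter: δ = d·√(n/2) = 0.23 × √(188/2) = 2.2299
Critical value for a one-sided test at α = 0.005: z_α = 2.576.
Power = Φ(δ − 2.576) = Φ(-0.346) = 0.3647.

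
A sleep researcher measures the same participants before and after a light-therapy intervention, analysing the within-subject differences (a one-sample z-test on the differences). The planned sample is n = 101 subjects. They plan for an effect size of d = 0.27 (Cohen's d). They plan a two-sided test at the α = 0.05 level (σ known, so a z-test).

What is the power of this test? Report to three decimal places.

Power ≈ 0.774

Noncentrality parameter: δ = d·√n = 0.27 × √101 = 2.7135
Two-sided α = 0.05 → critical value z_{0.025} = 1.960.
Power = Φ(δ − 1.960) + Φ(−δ − 1.960) = Φ(0.754) + Φ(-4.673) = 0.7744 + 0.0000 = 0.7744.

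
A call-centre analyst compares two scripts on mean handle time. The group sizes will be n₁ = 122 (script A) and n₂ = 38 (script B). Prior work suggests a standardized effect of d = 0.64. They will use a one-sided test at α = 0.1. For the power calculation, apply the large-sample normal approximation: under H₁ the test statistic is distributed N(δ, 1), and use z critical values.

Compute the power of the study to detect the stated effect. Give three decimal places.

Noncentrality parameter: λ = d / √(1/n₁ + 1/n₂) = 0.64 / √(1/122 + 1/38) = 3.4450
Critical value for a one-sided test at α = 0.1: z_α = 1.282.
Power = P(Z > 1.282 − λ) = Φ(2.163) = 0.9847.

Power ≈ 0.985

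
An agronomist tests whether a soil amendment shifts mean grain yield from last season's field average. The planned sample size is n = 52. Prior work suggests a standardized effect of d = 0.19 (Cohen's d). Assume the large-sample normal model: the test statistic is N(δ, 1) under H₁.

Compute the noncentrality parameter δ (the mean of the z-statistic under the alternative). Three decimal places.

δ ≈ 1.370

The noncentrality parameter scales effect size by the design's sample-size factor: δ = d·√n = 0.19 × √52 = 1.3701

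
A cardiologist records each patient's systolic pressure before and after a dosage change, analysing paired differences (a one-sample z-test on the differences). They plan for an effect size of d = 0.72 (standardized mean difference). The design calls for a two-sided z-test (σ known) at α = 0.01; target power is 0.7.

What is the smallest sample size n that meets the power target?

For power 0.7 need Φ(δ − z_{0.005}) = 0.7, so δ = z_{0.005} + z_{0.30} = 2.576 + 0.524 = 3.100.
(Ignoring the negligible lower-tail rejection probability gives the usual closed-form inversion.)
δ = d·√n ⇒ n = (δ/d)² = (3.100 / 0.72)² = 18.54.
Round up to the next whole unit.

n = 19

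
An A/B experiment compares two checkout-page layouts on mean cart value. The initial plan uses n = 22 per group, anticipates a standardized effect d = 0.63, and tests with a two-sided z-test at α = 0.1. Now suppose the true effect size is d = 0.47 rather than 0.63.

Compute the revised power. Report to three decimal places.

Power ≈ 0.466

With d = 0.47: δ = d·√(n/2) = 0.47 × √(22/2) = 1.5588. Critical value z_{0.05} = 1.645.
Revised power = Φ(δ − 1.645) + Φ(−δ − 1.645) = Φ(-0.086) + Φ(-3.204) = 0.4657 + 0.0007 = 0.4664.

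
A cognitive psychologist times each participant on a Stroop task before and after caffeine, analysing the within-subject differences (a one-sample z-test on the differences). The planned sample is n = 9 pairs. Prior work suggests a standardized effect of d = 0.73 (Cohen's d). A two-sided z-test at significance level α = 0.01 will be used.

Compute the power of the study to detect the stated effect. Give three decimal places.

Noncentrality parameter: δ = d·√n = 0.73 × √9 = 2.1900
Two-sided α = 0.01 → critical value z_{0.005} = 2.576.
Power = Φ(δ − 2.576) + Φ(−δ − 2.576) = Φ(-0.386) + Φ(-4.766) = 0.3498 + 0.0000 = 0.3498.

Power ≈ 0.350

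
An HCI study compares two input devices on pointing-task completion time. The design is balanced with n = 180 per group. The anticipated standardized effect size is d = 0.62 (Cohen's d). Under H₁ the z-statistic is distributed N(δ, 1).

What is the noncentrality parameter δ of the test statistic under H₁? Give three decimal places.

The noncentrality parameter scales effect size by the design's sample-size factor: δ = d·√(n/2) = 0.62 × √(180/2) = 5.8818

δ ≈ 5.882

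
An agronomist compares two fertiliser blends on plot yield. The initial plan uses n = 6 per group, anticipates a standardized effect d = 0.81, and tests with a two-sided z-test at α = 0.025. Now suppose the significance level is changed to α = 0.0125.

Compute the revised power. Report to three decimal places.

δ = d·√(n/2) = 0.81 × √(6/2) = 1.4030 (unchanged). New critical value: z_{0.0063} = 2.498.
Revised power = Φ(δ − 2.498) + Φ(−δ − 2.498) = Φ(-1.095) + Φ(-3.901) = 0.1368 + 0.0000 = 0.1369.

Power ≈ 0.137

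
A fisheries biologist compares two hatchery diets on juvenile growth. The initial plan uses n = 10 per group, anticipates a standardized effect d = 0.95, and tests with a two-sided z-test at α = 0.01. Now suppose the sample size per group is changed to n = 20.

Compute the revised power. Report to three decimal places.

Power ≈ 0.666

With n = 20 per group: δ = d·√(n/2) = 0.95 × √(20/2) = 3.0042. Critical value z_{0.005} = 2.576.
Revised power = Φ(δ − 2.576) + Φ(−δ − 2.576) = Φ(0.428) + Φ(-5.580) = 0.6658 + 0.0000 = 0.6658.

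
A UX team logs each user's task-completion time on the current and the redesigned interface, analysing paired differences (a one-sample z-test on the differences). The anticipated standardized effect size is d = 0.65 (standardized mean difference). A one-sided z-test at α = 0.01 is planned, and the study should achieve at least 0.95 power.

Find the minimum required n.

n = 38

Set Φ(δ − 2.326) = 0.95; then δ − 2.326 = Φ⁻¹(0.95) = 1.645, giving δ = 3.971.
δ = d·√n ⇒ n = (δ/d)² = (3.971 / 0.65)² = 37.33.
Rounding up, n = 38.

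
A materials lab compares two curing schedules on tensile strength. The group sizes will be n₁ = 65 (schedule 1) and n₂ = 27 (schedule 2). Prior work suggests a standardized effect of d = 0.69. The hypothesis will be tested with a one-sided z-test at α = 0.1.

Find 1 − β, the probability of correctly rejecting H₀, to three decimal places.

Power ≈ 0.958

Noncentrality parameter: δ = d / √(1/n₁ + 1/n₂) = 0.69 / √(1/65 + 1/27) = 3.0137
Critical value for a one-sided test at α = 0.1: z_α = 1.282.
Power = Φ(δ − 1.282) = Φ(1.732) = 0.9584.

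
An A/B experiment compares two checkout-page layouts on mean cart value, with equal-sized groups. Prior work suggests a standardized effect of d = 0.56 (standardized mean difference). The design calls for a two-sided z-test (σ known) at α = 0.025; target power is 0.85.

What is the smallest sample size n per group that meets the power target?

For power 0.85 need Φ(δ − z_{0.0125}) = 0.85, so δ = z_{0.0125} + z_{0.15} = 2.241 + 1.036 = 3.278.
(The Φ(−δ − z_{α/2}) term is vanishingly small for δ > 0 and is dropped in the standard sample-size formula.)
δ = d·√(n/2) ⇒ n = 2(δ/d)² = 2 × (3.278 / 0.56)² = 68.52.
Round up to the next whole unit.

n = 69 per group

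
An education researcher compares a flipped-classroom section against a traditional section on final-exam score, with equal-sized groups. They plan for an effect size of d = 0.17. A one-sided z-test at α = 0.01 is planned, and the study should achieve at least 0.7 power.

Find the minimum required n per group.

Set Φ(δ − 2.326) = 0.7; then δ − 2.326 = Φ⁻¹(0.7) = 0.524, giving δ = 2.851.
δ = d·√(n/2) ⇒ n = 2(δ/d)² = 2 × (2.851 / 0.17)² = 562.41.
Rounding up, n = 563 per group.

n = 563 per group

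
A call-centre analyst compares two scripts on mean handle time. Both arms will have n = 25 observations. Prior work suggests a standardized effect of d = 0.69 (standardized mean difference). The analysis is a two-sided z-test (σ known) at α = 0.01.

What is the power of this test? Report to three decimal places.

Noncentrality parameter: δ = d·√(n/2) = 0.69 × √(25/2) = 2.4395
Critical value for a two-sided test at α = 0.01: z_{α/2} = 2.576.
Power = Φ(δ − 2.576) + Φ(−δ − 2.576) = Φ(-0.136) + Φ(-5.015) = 0.4458 + 0.0000 = 0.4458.

Power ≈ 0.446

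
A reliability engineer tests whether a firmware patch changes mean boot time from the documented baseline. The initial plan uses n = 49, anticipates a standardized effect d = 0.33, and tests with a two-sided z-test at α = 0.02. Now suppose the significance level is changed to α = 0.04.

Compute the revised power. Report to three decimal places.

δ = d·√n = 0.33 × √49 = 2.3100 (unchanged). New critical value: z_{0.02} = 2.054.
Revised power = Φ(δ − 2.054) + Φ(−δ − 2.054) = Φ(0.256) + Φ(-4.364) = 0.6011 + 0.0000 = 0.6011.

Power ≈ 0.601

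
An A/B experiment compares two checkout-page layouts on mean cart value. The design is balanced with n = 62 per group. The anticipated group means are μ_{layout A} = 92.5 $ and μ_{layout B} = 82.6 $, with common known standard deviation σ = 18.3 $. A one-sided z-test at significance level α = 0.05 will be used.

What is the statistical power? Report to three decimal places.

Standardized effect: d = |μ_{layout A} − μ_{layout B}| / σ = |92.5 − 82.6| / 18.3 = 0.5410
Noncentrality parameter: δ = d·√(n/2) = 0.5410 × √(62/2) = 3.0121
One-sided α = 0.05 → critical value z_{0.05} = 1.645.
Power = Φ(δ − 1.645) = Φ(1.367) = 0.9142.

Power ≈ 0.914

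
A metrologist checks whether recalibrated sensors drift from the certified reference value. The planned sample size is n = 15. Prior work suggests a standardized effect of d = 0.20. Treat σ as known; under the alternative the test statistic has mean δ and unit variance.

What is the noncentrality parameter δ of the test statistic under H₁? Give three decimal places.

δ = d·√n = 0.20 × √15 = 0.7746

δ ≈ 0.775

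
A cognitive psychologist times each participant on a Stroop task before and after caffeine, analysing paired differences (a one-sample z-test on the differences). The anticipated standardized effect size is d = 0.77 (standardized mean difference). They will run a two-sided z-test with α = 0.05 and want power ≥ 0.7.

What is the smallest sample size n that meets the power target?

n = 11

For power 0.7 need Φ(δ − z_{0.025}) = 0.7, so δ = z_{0.025} + z_{0.30} = 1.960 + 0.524 = 2.484.
(The Φ(−δ − z_{α/2}) term is vanishingly small for δ > 0 and is dropped in the standard sample-size formula.)
δ = d·√n ⇒ n = (δ/d)² = (2.484 / 0.77)² = 10.41.
Rounding up, n = 11.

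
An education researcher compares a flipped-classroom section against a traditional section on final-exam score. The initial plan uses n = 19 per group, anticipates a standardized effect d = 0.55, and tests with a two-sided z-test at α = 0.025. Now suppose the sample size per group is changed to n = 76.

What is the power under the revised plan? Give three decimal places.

With n = 76 per group: δ = d·√(n/2) = 0.55 × √(76/2) = 3.3904. Critical value z_{0.0125} = 2.241.
Revised power = Φ(δ − 2.241) + Φ(−δ − 2.241) = Φ(1.149) + Φ(-5.632) = 0.8747 + 0.0000 = 0.8747.

Power ≈ 0.875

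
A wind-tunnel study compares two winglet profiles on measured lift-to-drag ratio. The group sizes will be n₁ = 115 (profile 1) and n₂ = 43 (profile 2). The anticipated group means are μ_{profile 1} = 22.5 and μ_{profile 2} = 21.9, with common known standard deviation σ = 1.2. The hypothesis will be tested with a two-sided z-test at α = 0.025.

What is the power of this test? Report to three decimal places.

Standardized effect: d = |μ_{profile 1} − μ_{profile 2}| / σ = |22.5 − 21.9| / 1.2 = 0.5000
Noncentrality parameter: δ = d / √(1/n₁ + 1/n₂) = 0.5000 / √(1/115 + 1/43) = 2.7972
Critical value for a two-sided test at α = 0.025: z_{α/2} = 2.241.
Power = Φ(δ − 2.241) + Φ(−δ − 2.241) = Φ(0.556) + Φ(-5.039) = 0.7108 + 0.0000 = 0.7108.

Power ≈ 0.711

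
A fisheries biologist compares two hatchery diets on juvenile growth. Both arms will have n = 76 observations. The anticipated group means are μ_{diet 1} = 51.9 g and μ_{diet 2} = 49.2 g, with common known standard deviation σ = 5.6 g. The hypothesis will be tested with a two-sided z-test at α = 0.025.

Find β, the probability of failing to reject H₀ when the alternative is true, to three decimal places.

β ≈ 0.232

Standardized effect: d = |μ_{diet 1} − μ_{diet 2}| / σ = |51.9 − 49.2| / 5.6 = 0.4821
Noncentrality parameter: δ = d·√(n/2) = 0.4821 × √(76/2) = 2.9721
Two-sided α = 0.025 → critical value z_{0.0125} = 2.241.
Power = Φ(δ − 2.241) + Φ(−δ − 2.241) = Φ(0.731) + Φ(-5.214) = 0.7675 + 0.0000 = 0.7675.
Type II error: β = 1 − power = 1 − 0.7675 = 0.2325.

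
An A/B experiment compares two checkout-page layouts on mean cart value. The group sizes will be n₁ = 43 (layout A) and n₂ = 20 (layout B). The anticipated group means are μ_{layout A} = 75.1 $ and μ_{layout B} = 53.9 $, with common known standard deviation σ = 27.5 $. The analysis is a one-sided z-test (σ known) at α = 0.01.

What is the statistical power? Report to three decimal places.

Power ≈ 0.699

Standardized effect: d = |μ_{layout A} − μ_{layout B}| / σ = |75.1 − 53.9| / 27.5 = 0.7709
Noncentrality parameter: δ = d / √(1/n₁ + 1/n₂) = 0.7709 / √(1/43 + 1/20) = 2.8483
Critical value for a one-sided test at α = 0.01: z_α = 2.326.
Power = Φ(δ − 2.326) = Φ(0.522) = 0.6991.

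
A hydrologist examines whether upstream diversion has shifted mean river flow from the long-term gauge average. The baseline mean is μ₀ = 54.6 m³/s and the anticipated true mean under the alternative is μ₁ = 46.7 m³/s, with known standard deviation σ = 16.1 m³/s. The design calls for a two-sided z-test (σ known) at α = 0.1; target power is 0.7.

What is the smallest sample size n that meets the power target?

Standardized effect: d = |μ₁ − μ₀| / σ = |46.7 − 54.6| / 16.1 = 0.4907
For power 0.7 need Φ(δ − z_{0.05}) = 0.7, so δ = z_{0.05} + z_{0.30} = 1.645 + 0.524 = 2.169.
(For δ > 0 the lower-tail rejection region contributes negligibly to power, so the one-term inversion is standard.)
δ = d·√n ⇒ n = (δ/d)² = (2.169 / 0.4907)² = 19.54.
Round up to the next whole unit.

n = 20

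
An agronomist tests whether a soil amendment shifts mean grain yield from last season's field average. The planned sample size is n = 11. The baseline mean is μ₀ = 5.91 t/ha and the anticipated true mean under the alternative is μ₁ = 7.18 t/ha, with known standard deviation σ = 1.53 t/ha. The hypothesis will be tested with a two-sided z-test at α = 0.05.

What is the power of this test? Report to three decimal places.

Standardized effect: d = |μ₁ − μ₀| / σ = |7.18 − 5.91| / 1.53 = 0.8301
Noncentrality parameter: δ = d·√n = 0.8301 × √11 = 2.7530
Two-sided α = 0.05 → critical value z_{0.025} = 1.960.
Power = Φ(δ − 1.960) + Φ(−δ − 1.960) = Φ(0.793) + Φ(-4.713) = 0.7861 + 0.0000 = 0.7861.

Power ≈ 0.786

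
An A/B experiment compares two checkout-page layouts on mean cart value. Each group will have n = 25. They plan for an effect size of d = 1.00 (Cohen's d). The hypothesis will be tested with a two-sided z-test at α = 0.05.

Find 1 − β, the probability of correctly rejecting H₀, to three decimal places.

Power ≈ 0.942

Noncentrality parameter: δ = d·√(n/2) = 1.00 × √(25/2) = 3.5355
Critical value for a two-sided test at α = 0.05: z_{α/2} = 1.960.
Power = Φ(δ − 1.960) + Φ(−δ − 1.960) = Φ(1.576) + Φ(-5.495) = 0.9424 + 0.0000 = 0.9424.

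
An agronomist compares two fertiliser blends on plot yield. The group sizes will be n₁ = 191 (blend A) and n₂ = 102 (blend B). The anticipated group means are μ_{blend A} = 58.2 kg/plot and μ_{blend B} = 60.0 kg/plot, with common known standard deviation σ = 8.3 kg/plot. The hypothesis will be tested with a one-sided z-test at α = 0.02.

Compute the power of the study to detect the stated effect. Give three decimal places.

Standardized effect: d = |μ_{blend A} − μ_{blend B}| / σ = |58.2 − 60.0| / 8.3 = 0.2169
Noncentrality parameter: δ = d / √(1/n₁ + 1/n₂) = 0.2169 / √(1/191 + 1/102) = 1.7684
Critical value for a one-sided test at α = 0.02: z_α = 2.054.
Power = P(Z > 2.054 − δ) = Φ(-0.285) = 0.3877.

Power ≈ 0.388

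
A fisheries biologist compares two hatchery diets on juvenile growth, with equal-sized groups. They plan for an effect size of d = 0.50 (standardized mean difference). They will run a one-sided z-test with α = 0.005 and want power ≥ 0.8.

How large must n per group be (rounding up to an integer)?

For power 0.8 need Φ(δ − z_{0.005}) = 0.8, so δ = z_{0.005} + z_{0.20} = 2.576 + 0.842 = 3.417.
δ = d·√(n/2) ⇒ n = 2(δ/d)² = 2 × (3.417 / 0.50)² = 93.43.
Round up to the next whole unit.

n = 94 per group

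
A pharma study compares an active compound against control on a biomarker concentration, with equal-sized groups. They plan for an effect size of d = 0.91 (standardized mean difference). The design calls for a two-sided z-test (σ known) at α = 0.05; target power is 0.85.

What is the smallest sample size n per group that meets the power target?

For power 0.85 need Φ(δ − z_{0.025}) = 0.85, so δ = z_{0.025} + z_{0.15} = 1.960 + 1.036 = 2.996.
(For δ > 0 the lower-tail rejection region contributes negligibly to power, so the one-term inversion is standard.)
δ = d·√(n/2) ⇒ n = 2(δ/d)² = 2 × (2.996 / 0.91)² = 21.68.
Rounding up, n = 22 per group.

n = 22 per group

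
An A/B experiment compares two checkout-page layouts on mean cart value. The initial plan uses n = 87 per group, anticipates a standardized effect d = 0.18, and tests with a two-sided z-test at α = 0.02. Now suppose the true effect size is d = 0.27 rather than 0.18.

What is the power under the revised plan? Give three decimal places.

With d = 0.27: δ = d·√(n/2) = 0.27 × √(87/2) = 1.7808. Critical value z_{0.01} = 2.326.
Revised power = Φ(δ − 2.326) + Φ(−δ − 2.326) = Φ(-0.546) + Φ(-4.107) = 0.2927 + 0.0000 = 0.2927.

Power ≈ 0.293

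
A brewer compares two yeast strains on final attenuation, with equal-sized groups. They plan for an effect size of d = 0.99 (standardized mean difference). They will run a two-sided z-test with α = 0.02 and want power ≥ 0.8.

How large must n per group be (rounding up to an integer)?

Set Φ(δ − 2.326) = 0.8; then δ − 2.326 = Φ⁻¹(0.8) = 0.842, giving δ = 3.168.
(For δ > 0 the lower-tail rejection region contributes negligibly to power, so the one-term inversion is standard.)
δ = d·√(n/2) ⇒ n = 2(δ/d)² = 2 × (3.168 / 0.99)² = 20.48.
Round up to the next whole unit.

n = 21 per group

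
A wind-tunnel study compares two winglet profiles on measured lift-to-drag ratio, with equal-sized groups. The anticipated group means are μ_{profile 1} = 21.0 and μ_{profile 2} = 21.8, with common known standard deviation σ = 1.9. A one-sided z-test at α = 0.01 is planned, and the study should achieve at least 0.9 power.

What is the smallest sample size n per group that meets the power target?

n = 147 per group

Standardized effect: d = |μ_{profile 1} − μ_{profile 2}| / σ = |21.0 − 21.8| / 1.9 = 0.4211
For power 0.9 need Φ(δ − z_{0.01}) = 0.9, so δ = z_{0.01} + z_{0.10} = 2.326 + 1.282 = 3.608.
δ = d·√(n/2) ⇒ n = 2(δ/d)² = 2 × (3.608 / 0.4211)² = 146.85.
Rounding up, n = 147 per group.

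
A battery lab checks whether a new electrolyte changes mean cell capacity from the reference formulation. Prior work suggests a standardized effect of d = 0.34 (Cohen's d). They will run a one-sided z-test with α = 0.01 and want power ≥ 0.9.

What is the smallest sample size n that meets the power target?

n = 113

For power 0.9 need Φ(δ − z_{0.01}) = 0.9, so δ = z_{0.01} + z_{0.10} = 2.326 + 1.282 = 3.608.
δ = d·√n ⇒ n = (δ/d)² = (3.608 / 0.34)² = 112.60.
Round up to the next whole unit.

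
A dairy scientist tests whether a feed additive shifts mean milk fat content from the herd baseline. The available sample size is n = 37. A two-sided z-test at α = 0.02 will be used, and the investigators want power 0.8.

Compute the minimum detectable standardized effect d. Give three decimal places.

d ≈ 0.521

Need Φ(δ − 2.326) = 0.8, so δ = 2.326 + 0.842 = 3.168.
(The second rejection-region term Φ(−δ − z_{α/2}) is negligible and dropped.)
δ = d·√n ⇒ d = δ/√n = 3.168/√37 = 0.5208.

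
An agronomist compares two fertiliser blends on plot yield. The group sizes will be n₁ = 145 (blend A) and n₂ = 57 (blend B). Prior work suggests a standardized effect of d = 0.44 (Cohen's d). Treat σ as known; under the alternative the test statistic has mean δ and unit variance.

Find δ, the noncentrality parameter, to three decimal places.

δ ≈ 2.814

The noncentrality parameter scales effect size by the design's sample-size factor: δ = d / √(1/n₁ + 1/n₂) = 0.44 / √(1/145 + 1/57) = 2.8145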